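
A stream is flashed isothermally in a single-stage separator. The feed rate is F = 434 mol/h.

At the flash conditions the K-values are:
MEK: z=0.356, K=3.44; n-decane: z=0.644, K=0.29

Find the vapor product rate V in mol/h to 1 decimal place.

V = 103.1 mol/h

Rachford–Rice: g(ψ) = Σ zᵢ(Kᵢ−1)/(1+ψ(Kᵢ−1)) = 0.
g(0) = ΣzᵢKᵢ − 1 = 0.411 and g(1) = 1 − Σzᵢ/Kᵢ = -1.324, so a root lies in (0, 1).
Newton–Raphson from ψ = 0.54:
  ψ = 0.540: g = -0.3667, g' = -1.248 → ψ = 0.246
  ψ = 0.246: g = -0.0115, g' = -1.304 → ψ = 0.237
Converged at ψ = 0.237.
Then V = ψ·F = 0.2375·434 = 103.1 mol/h and L = F − V = 330.9 mol/h.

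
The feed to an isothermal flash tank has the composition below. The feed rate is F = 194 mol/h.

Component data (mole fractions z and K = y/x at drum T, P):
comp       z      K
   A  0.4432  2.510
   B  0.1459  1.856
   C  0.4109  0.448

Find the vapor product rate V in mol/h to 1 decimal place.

Iterate (Newton) starting at V/F = 0.5:
  V/F = 0.5000: g = 0.15550, g' = -0.6194 → V/F = 0.7511
  V/F = 0.7511: g = 0.00216, g' = -0.6268 → V/F = 0.7545
Converged at V/F = 0.7545.
Then V = V/F·F = 0.7545·194 = 146.4 mol/h and L = F − V = 47.6 mol/h.

V = 146.4 mol/h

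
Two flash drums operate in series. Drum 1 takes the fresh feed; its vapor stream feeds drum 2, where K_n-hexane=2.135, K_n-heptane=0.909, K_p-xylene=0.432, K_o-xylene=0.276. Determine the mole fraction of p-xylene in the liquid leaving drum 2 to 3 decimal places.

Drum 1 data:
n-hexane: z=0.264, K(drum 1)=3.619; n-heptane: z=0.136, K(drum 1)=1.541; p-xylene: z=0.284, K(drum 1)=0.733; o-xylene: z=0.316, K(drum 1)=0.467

Drum 1:
Let ψ₁ = V/F and solve Σ zᵢ(Kᵢ−1)/(1+ψ₁(Kᵢ−1)) = 0.
g(0) = ΣzᵢKᵢ − 1 = 0.521 and g(1) = 1 − Σzᵢ/Kᵢ = -0.225, so a root lies in (0, 1).
Newton–Raphson from ψ₁ = 0.5:
  ψ₁ = 0.500: g = 0.0402, g' = -0.558 → ψ₁ = 0.572
  ψ₁ = 0.572: g = 0.0012, g' = -0.527 → ψ₁ = 0.574
Converged at ψ₁ = 0.574.
Drum-1 compositions:
  n-hexane: x = 0.105, y = 0.382
  n-heptane: x = 0.104, y = 0.160
  p-xylene: x = 0.335, y = 0.246
  o-xylene: x = 0.455, y = 0.213
Drum-2 feed = drum-1 vapor: z₂ = (0.3816, 0.1599, 0.2459, 0.2127).
Drum 2:
Iterate (Newton) starting at ψ₂ = 0.65:
  ψ₂ = 0.650: g = -0.2785, g' = -0.761 → ψ₂ = 0.284
  ψ₂ = 0.284: g = -0.0479, g' = -0.572 → ψ₂ = 0.201
Converged at ψ₂ = 0.201.
  n-hexane: x = 0.311, y = 0.663
  n-heptane: x = 0.163, y = 0.148
  p-xylene: x = 0.278, y = 0.120
  o-xylene: x = 0.249, y = 0.069

x_p-xylene (drum 2) = 0.278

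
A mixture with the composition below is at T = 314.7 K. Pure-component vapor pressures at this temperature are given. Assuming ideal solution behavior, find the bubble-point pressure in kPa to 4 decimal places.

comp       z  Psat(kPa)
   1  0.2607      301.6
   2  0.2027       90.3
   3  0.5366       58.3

Pbub = 128.2147 kPa

At the bubble point ψ → 0, so ΣzᵢKᵢ = 1 with Kᵢ = Pᵢˢᵃᵗ/P ⇒ P = ΣzᵢPᵢˢᵃᵗ.
P = 0.2607·301.6 + 0.2027·90.3 + 0.5366·58.3 = 128.2147 kPa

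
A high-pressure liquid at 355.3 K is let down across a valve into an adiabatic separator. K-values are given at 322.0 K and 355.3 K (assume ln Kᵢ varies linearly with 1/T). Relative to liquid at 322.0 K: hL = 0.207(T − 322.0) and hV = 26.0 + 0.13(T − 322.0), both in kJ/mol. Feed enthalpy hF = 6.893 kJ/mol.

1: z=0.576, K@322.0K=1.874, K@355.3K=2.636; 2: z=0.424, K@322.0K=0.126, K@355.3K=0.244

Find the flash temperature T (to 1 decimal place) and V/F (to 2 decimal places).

T = 326.5 K, V/F = 0.23

Adiabatic flash: solve Rachford–Rice at each trial T, then check hF = ψ·hV(T) + (1−ψ)·hL(T).
  T = 322.0 K: K = (1.874, 0.126), RR gives ψ = 0.174, H_out = 4.522 kJ/mol
  T = 355.3 K: K = (2.636, 0.244), RR gives ψ = 0.503, H_out = 18.675 kJ/mol
  T = 338.6 K: K = (2.240, 0.178), RR gives ψ = 0.359, H_out = 12.308 kJ/mol
  T = 330.3 K: K = (2.054, 0.150), RR gives ψ = 0.276, H_out = 8.706 kJ/mol
  T = 326.1 K: K = (1.962, 0.138), RR gives ψ = 0.227, H_out = 6.682 kJ/mol
  T = 328.2 K: K = (2.007, 0.144), RR gives ψ = 0.252, H_out = 7.715 kJ/mol
Linear interpolation between T = 326.1 (H_out = 6.682) and T = 328.2 (H_out = 7.715) on hF = 6.893 gives T ≈ 326.5 K, at which ψ = 0.23.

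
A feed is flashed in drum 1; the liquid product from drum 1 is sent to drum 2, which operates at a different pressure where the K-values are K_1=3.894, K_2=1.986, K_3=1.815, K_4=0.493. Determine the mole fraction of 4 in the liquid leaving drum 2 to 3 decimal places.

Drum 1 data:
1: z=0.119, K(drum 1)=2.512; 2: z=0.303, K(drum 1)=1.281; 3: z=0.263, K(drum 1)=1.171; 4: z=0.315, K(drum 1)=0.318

Drum 1:
Rachford–Rice: g(ψ₁) = Σ zᵢ(Kᵢ−1)/(1+ψ₁(Kᵢ−1)) = 0.
Check two-phase: ΣzᵢKᵢ = 1.095 > 1 and Σzᵢ/Kᵢ = 1.499 > 1, so g(0) = 0.095 > 0 and g(1) = -0.499 < 0.
Newton–Raphson from ψ₁ = 0.5:
  ψ₁ = 0.500: g = -0.1074, g' = -0.451 → ψ₁ = 0.262
  ψ₁ = 0.262: g = -0.0102, g' = -0.385 → ψ₁ = 0.235
Converged at ψ₁ = 0.235.
Drum-1 compositions:
  1: x = 0.088, y = 0.221
  2: x = 0.284, y = 0.364
  3: x = 0.253, y = 0.296
  4: x = 0.375, y = 0.119
Drum-2 feed = drum-1 liquid: z₂ = (0.0878, 0.2842, 0.2528, 0.3751).
Drum 2:
Let ψ₂ = V/F and solve Σ zᵢ(Kᵢ−1)/(1+ψ₂(Kᵢ−1)) = 0.
g(0) = ΣzᵢKᵢ − 1 = 0.550 and g(1) = 1 − Σzᵢ/Kᵢ = -0.066, so a root lies in (0, 1).
Iterate (Newton) starting at ψ₂ = 0.41:
  ψ₂ = 0.410: g = 0.2301, g' = -0.542 → ψ₂ = 0.835
  ψ₂ = 0.835: g = 0.0211, g' = -0.495 → ψ₂ = 0.877
Converged at ψ₂ = 0.877.
  1: x = 0.025, y = 0.097
  2: x = 0.152, y = 0.303
  3: x = 0.147, y = 0.268
  4: x = 0.675, y = 0.333

x_4 (drum 2) = 0.675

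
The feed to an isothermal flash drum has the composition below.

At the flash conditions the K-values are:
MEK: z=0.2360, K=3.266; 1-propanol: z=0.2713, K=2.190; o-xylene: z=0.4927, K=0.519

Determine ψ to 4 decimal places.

ψ = 0.7463

Rachford–Rice: g(ψ) = Σ zᵢ(Kᵢ−1)/(1+ψ(Kᵢ−1)) = 0.
Feasibility: ΣzᵢKᵢ = 1.6206, Σzᵢ/Kᵢ = 1.1455 — both > 1, two phases present.
Newton–Raphson from ψ = 0.5:
  ψ = 0.5000: g = 0.14109, g' = -0.6150 → ψ = 0.7294
  ψ = 0.7294: g = 0.00933, g' = -0.5528 → ψ = 0.7463
Converged at ψ = 0.7463.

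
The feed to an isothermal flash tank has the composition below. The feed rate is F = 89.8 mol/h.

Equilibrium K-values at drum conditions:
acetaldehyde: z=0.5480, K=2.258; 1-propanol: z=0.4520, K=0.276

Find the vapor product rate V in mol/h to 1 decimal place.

Material balance + equilibrium reduce to Σ zᵢ(Kᵢ−1)/(1+V/F(Kᵢ−1)) = 0.
Feasibility: ΣzᵢKᵢ = 1.3621, Σzᵢ/Kᵢ = 1.8804 — both > 1, two phases present.
Newton iteration, V/F⁰ = 0.5:
  V/F = 0.5000: g = -0.08973, g' = -0.9089 → V/F = 0.4013
  V/F = 0.4013: g = -0.00313, g' = -0.8537 → V/F = 0.3976
Converged at V/F = 0.3976.
Then V = V/F·F = 0.3976·89.8 = 35.7 mol/h and L = F − V = 54.1 mol/h.

V = 35.7 mol/h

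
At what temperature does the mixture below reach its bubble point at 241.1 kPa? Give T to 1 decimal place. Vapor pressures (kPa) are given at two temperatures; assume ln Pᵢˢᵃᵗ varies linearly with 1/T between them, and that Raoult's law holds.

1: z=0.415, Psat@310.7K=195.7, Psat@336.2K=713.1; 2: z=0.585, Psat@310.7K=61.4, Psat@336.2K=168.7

Bubble-point temperature: ΣzᵢPᵢˢᵃᵗ(T) = P. Interpolate ln Pᵢˢᵃᵗ = aᵢ + bᵢ/T.
  T = 310.7 K: ΣzᵢPᵢˢᵃᵗ = 117.13 kPa
  T = 336.2 K: ΣzᵢPᵢˢᵃᵗ = 394.63 kPa
  T = 323.4 K: ΣzᵢPᵢˢᵃᵗ = 219.25 kPa
  T = 329.8 K: ΣzᵢPᵢˢᵃᵗ = 295.69 kPa
  T = 326.6 K: ΣzᵢPᵢˢᵃᵗ = 254.96 kPa
  T = 325.0 K: ΣzᵢPᵢˢᵃᵗ = 236.51 kPa
Interpolating between 325.0 K and 326.6 K gives T ≈ 325.4 K.

T = 325.4 K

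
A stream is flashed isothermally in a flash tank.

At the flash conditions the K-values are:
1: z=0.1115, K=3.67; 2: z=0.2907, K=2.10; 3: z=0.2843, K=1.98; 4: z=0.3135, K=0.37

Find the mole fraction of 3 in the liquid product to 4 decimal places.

x_3 = 0.1568

Material balance + equilibrium reduce to Σ zᵢ(Kᵢ−1)/(1+ψ(Kᵢ−1)) = 0.
g(0) = ΣzᵢKᵢ − 1 = 0.6986 and g(1) = 1 − Σzᵢ/Kᵢ = -0.1597, so a root lies in (0, 1).
Iterate (Newton) starting at ψ = 0.5:
  ψ = 0.5000: g = 0.23246, g' = -0.6804 → ψ = 0.8417
  ψ = 0.8417: g = -0.01005, g' = -0.8161 → ψ = 0.8294
  ψ = 0.8294: g = -0.00009, g' = -0.8019 → ψ = 0.8292
Converged at ψ = 0.8292.
Compositions from xᵢ = zᵢ/(1+ψ(Kᵢ−1)), yᵢ = Kᵢxᵢ:
  1: x = 0.0347, y = 0.1273
  2: x = 0.1520, y = 0.3193
  3: x = 0.1568, y = 0.3105
  4: x = 0.6564, y = 0.2429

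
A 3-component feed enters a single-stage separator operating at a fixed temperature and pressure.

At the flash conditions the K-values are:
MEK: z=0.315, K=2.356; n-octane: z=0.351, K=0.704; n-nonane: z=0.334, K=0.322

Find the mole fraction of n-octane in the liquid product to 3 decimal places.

x_n-octane = 0.366

Newton–Raphson from ψ = 0.5:
  ψ = 0.500: g = -0.2100, g' = -0.599 → ψ = 0.150
  ψ = 0.150: g = -0.0057, g' = -0.624 → ψ = 0.141
Converged at ψ = 0.141.
Compositions from xᵢ = zᵢ/(1+ψ(Kᵢ−1)), yᵢ = Kᵢxᵢ:
  MEK: x = 0.265, y = 0.623
  n-octane: x = 0.366, y = 0.258
  n-nonane: x = 0.369, y = 0.119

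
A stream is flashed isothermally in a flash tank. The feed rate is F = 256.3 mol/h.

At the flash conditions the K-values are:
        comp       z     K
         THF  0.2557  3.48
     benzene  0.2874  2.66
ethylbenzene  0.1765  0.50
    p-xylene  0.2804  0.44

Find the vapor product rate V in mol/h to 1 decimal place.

V = 200.1 mol/h

Iterate (Newton) starting at V/F = 0.43:
  V/F = 0.4300: g = 0.26601, g' = -0.8621 → V/F = 0.7386
  V/F = 0.7386: g = 0.03058, g' = -0.7226 → V/F = 0.7809
  V/F = 0.7809: g = -0.00012, g' = -0.7290 → V/F = 0.7807
Converged at V/F = 0.7807.
Then V = V/F·F = 0.7807·256.3 = 200.1 mol/h and L = F − V = 56.2 mol/h.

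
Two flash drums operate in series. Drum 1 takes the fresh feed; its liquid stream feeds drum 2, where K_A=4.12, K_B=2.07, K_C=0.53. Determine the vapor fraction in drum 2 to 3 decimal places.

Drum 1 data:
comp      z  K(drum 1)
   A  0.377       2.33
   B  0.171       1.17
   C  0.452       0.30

Drum 1:
Rachford–Rice: g(ψ₁) = Σ zᵢ(Kᵢ−1)/(1+ψ₁(Kᵢ−1)) = 0.
Check two-phase: ΣzᵢKᵢ = 1.214 > 1 and Σzᵢ/Kᵢ = 1.815 > 1, so g(0) = 0.214 > 0 and g(1) = -0.815 < 0.
Iterate (Newton) starting at ψ₁ = 0.5:
  ψ₁ = 0.500: g = -0.1588, g' = -0.769 → ψ₁ = 0.293
  ψ₁ = 0.293: g = -0.0099, g' = -0.700 → ψ₁ = 0.279
Converged at ψ₁ = 0.279.
Drum-1 compositions:
  A: x = 0.275, y = 0.640
  B: x = 0.163, y = 0.191
  C: x = 0.562, y = 0.169
Drum-2 feed = drum-1 liquid: z₂ = (0.2749, 0.1632, 0.5619).
Drum 2:
Material balance + equilibrium reduce to Σ zᵢ(Kᵢ−1)/(1+ψ₂(Kᵢ−1)) = 0.
Feasibility: ΣzᵢKᵢ = 1.768, Σzᵢ/Kᵢ = 1.206 — both > 1, two phases present.
Newton iteration, ψ₂⁰ = 0.5:
  ψ₂ = 0.500: g = 0.1036, g' = -0.700 → ψ₂ = 0.648
  ψ₂ = 0.648: g = 0.0072, g' = -0.615 → ψ₂ = 0.660
Converged at ψ₂ = 0.660.
  A: x = 0.090, y = 0.370
  B: x = 0.096, y = 0.198
  C: x = 0.814, y = 0.432

V/F (drum 2) = 0.660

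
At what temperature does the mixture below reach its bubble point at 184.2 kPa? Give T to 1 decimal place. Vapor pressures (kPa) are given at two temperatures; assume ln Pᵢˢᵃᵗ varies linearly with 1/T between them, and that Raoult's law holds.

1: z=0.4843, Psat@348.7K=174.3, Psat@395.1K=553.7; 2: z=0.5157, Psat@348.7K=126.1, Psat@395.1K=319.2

Bubble-point temperature: ΣzᵢPᵢˢᵃᵗ(T) = P. Interpolate ln Pᵢˢᵃᵗ = aᵢ + bᵢ/T.
  T = 348.7 K: ΣzᵢPᵢˢᵃᵗ = 149.44 kPa
  T = 395.1 K: ΣzᵢPᵢˢᵃᵗ = 432.77 kPa
  T = 371.9 K: ΣzᵢPᵢˢᵃᵗ = 262.48 kPa
  T = 360.3 K: ΣzᵢPᵢˢᵃᵗ = 199.77 kPa
  T = 354.5 K: ΣzᵢPᵢˢᵃᵗ = 173.17 kPa
  T = 357.4 K: ΣzᵢPᵢˢᵃᵗ = 186.10 kPa
Interpolating between 354.5 K and 357.4 K gives T ≈ 357.0 K.

T = 357.0 K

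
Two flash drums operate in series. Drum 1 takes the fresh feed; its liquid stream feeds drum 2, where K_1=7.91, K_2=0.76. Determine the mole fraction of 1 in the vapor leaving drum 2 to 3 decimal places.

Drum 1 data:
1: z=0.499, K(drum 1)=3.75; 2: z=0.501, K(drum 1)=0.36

Drum 1:
Let ψ₁ = V/F and solve Σ zᵢ(Kᵢ−1)/(1+ψ₁(Kᵢ−1)) = 0.
Feasibility: ΣzᵢKᵢ = 2.052, Σzᵢ/Kᵢ = 1.525 — both > 1, two phases present.
Iterate (Newton) starting at ψ₁ = 0.41:
  ψ₁ = 0.410: g = 0.2103, g' = -1.211 → ψ₁ = 0.584
  ψ₁ = 0.584: g = 0.0149, g' = -1.079 → ψ₁ = 0.597
Converged at ψ₁ = 0.598.
Drum-1 compositions:
  1: x = 0.189, y = 0.708
  2: x = 0.811, y = 0.292
Drum-2 feed = drum-1 liquid: z₂ = (0.1888, 0.8112).
Drum 2:
Rachford–Rice: g(ψ₂) = Σ zᵢ(Kᵢ−1)/(1+ψ₂(Kᵢ−1)) = 0.
g(0) = ΣzᵢKᵢ − 1 = 1.110 and g(1) = 1 − Σzᵢ/Kᵢ = -0.091, so a root lies in (0, 1).
Newton iteration, ψ₂⁰ = 0.5:
  ψ₂ = 0.500: g = 0.0716, g' = -0.515 → ψ₂ = 0.639
  ψ₂ = 0.639: g = 0.0109, g' = -0.372 → ψ₂ = 0.668
  ψ₂ = 0.668: g = 0.0003, g' = -0.352 → ψ₂ = 0.669
Converged at ψ₂ = 0.669.
  1: x = 0.034, y = 0.266
  2: x = 0.966, y = 0.734

y_1 (drum 2) = 0.266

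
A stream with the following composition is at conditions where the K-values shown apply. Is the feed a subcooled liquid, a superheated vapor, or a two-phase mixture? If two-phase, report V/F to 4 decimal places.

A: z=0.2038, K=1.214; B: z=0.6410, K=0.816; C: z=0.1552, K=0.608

ΣzᵢKᵢ = 0.8648; Σzᵢ/Kᵢ = 1.2087.
Since ΣzᵢKᵢ < 1 the mixture is below its bubble point — single liquid phase.

subcooled liquid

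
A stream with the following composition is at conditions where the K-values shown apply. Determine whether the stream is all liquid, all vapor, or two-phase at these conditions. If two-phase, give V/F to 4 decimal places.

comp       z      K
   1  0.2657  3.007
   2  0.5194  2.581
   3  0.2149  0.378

ΣzᵢKᵢ = 2.2208; Σzᵢ/Kᵢ = 0.8581.
Since Σzᵢ/Kᵢ < 1 the mixture is above its dew point — single vapor phase.

all vapor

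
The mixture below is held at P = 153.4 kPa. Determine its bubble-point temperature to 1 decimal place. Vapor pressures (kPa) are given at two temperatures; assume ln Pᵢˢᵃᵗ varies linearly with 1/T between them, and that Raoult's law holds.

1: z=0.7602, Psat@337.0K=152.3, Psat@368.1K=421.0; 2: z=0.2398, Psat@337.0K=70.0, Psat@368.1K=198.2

T = 341.1 K

Bubble-point temperature: ΣzᵢPᵢˢᵃᵗ(T) = P. Interpolate ln Pᵢˢᵃᵗ = aᵢ + bᵢ/T.
  T = 337.0 K: ΣzᵢPᵢˢᵃᵗ = 132.56 kPa
  T = 368.1 K: ΣzᵢPᵢˢᵃᵗ = 367.57 kPa
  T = 352.6 K: ΣzᵢPᵢˢᵃᵗ = 226.13 kPa
  T = 344.8 K: ΣzᵢPᵢˢᵃᵗ = 174.19 kPa
  T = 340.9 K: ΣzᵢPᵢˢᵃᵗ = 152.19 kPa
  T = 342.9 K: ΣzᵢPᵢˢᵃᵗ = 163.16 kPa
Interpolating between 340.9 K and 342.9 K gives T ≈ 341.1 K.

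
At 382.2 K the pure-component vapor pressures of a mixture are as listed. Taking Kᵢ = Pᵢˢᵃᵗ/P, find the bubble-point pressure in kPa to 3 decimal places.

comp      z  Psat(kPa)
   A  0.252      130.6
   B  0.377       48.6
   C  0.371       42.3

At the bubble point ψ → 0, so ΣzᵢKᵢ = 1 with Kᵢ = Pᵢˢᵃᵗ/P ⇒ P = ΣzᵢPᵢˢᵃᵗ.
P = 0.252·130.6 + 0.377·48.6 + 0.371·42.3 = 66.927 kPa

Pbub = 66.927 kPa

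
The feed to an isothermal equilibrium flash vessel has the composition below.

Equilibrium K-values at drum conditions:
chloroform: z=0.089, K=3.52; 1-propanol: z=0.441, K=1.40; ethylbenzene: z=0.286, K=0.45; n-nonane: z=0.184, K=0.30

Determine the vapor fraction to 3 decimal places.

ψ = 0.174

Newton iteration, ψ⁰ = 0.48:
  ψ = 0.480: g = -0.1582, g' = -0.530 → ψ = 0.181
  ψ = 0.181: g = -0.0038, g' = -0.553 → ψ = 0.174
Converged at ψ = 0.174.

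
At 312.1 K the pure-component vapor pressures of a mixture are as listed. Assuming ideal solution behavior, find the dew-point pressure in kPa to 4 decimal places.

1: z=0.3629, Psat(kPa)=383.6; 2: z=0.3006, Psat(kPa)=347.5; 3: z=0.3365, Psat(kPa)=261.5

At the dew point ψ → 1, so Σzᵢ/Kᵢ = 1 with Kᵢ = Pᵢˢᵃᵗ/P ⇒ 1/P = Σzᵢ/Pᵢˢᵃᵗ.
1/P = 0.3629/383.6 + 0.3006/347.5 + 0.3365/261.5 = 0.0030979 ⇒ P = 322.8014 kPa

Pdew = 322.8014 kPa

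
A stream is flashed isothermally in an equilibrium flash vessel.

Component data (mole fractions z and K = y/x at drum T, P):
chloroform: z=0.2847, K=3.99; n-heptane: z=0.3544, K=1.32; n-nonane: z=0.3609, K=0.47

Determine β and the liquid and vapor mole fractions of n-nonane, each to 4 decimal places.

β = 0.8166, x_n-nonane = 0.6363, y_n-nonane = 0.2991

Let β = V/F and solve Σ zᵢ(Kᵢ−1)/(1+β(Kᵢ−1)) = 0.
g(0) = ΣzᵢKᵢ − 1 = 0.7734 and g(1) = 1 − Σzᵢ/Kᵢ = -0.1077, so a root lies in (0, 1).
Newton iteration, β⁰ = 0.3:
  β = 0.3000: g = 0.32477, g' = -0.8808 → β = 0.6687
  β = 0.6687: g = 0.08094, g' = -0.5508 → β = 0.8157
  β = 0.8157: g = 0.00054, g' = -0.5526 → β = 0.8166
Converged at β = 0.8166.
Compositions from xᵢ = zᵢ/(1+β(Kᵢ−1)), yᵢ = Kᵢxᵢ:
  chloroform: x = 0.0827, y = 0.3300
  n-heptane: x = 0.2810, y = 0.3709
  n-nonane: x = 0.6363, y = 0.2991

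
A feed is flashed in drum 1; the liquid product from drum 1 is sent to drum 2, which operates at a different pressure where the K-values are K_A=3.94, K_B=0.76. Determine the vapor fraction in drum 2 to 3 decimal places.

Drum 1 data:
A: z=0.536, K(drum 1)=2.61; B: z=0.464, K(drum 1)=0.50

Drum 1:
Let ψ₁ = V/F and solve Σ zᵢ(Kᵢ−1)/(1+ψ₁(Kᵢ−1)) = 0.
g(0) = ΣzᵢKᵢ − 1 = 0.631 and g(1) = 1 − Σzᵢ/Kᵢ = -0.133, so a root lies in (0, 1).
Binary case is linear: z₁(K₁−1)(1+ψ₁(K₂−1)) + z₂(K₂−1)(1+ψ₁(K₁−1)) = 0
⇒ ψ₁ = [z₁(K₁−1)+z₂(K₂−1)] / [−(K₁−1)(K₂−1)] = 0.6310/0.8050 = 0.784
Drum-1 compositions:
  A: x = 0.237, y = 0.618
  B: x = 0.763, y = 0.382
Drum-2 feed = drum-1 liquid: z₂ = (0.2370, 0.7630).
Drum 2:
Newton–Raphson from ψ₂ = 0.37:
  ψ₂ = 0.370: g = 0.1327, g' = -0.523 → ψ₂ = 0.624
  ψ₂ = 0.624: g = 0.0304, g' = -0.316 → ψ₂ = 0.720
  ψ₂ = 0.720: g = 0.0021, g' = -0.275 → ψ₂ = 0.728
Converged at ψ₂ = 0.728.
  A: x = 0.075, y = 0.297
  B: x = 0.925, y = 0.703

V/F (drum 2) = 0.728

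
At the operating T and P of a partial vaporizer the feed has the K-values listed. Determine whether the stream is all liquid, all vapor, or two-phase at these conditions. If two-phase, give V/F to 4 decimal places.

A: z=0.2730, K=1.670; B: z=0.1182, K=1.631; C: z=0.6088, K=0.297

ΣzᵢKᵢ = 0.8295; Σzᵢ/Kᵢ = 2.2858.
Since ΣzᵢKᵢ < 1 the mixture is below its bubble point — single liquid phase.

all liquid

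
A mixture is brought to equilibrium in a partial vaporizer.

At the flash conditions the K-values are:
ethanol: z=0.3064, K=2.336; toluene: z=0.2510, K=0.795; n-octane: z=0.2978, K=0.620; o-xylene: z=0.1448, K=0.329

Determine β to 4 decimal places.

β = 0.2735

Material balance + equilibrium reduce to Σ zᵢ(Kᵢ−1)/(1+β(Kᵢ−1)) = 0.
Feasibility: ΣzᵢKᵢ = 1.1476, Σzᵢ/Kᵢ = 1.3673 — both > 1, two phases present.
Iterate (Newton) starting at β = 0.5:
  β = 0.5000: g = -0.09784, g' = -0.4229 → β = 0.2686
  β = 0.2686: g = 0.00224, g' = -0.4583 → β = 0.2735
Converged at β = 0.2735.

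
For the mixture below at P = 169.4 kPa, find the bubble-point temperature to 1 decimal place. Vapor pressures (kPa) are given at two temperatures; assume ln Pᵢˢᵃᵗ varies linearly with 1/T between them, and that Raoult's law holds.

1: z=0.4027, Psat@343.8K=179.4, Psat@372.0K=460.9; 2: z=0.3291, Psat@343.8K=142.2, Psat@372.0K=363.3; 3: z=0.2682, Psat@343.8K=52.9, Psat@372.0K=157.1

T = 350.5 K

Bubble-point temperature: ΣzᵢPᵢˢᵃᵗ(T) = P. Interpolate ln Pᵢˢᵃᵗ = aᵢ + bᵢ/T.
  T = 343.8 K: ΣzᵢPᵢˢᵃᵗ = 133.23 kPa
  T = 372.0 K: ΣzᵢPᵢˢᵃᵗ = 347.30 kPa
  T = 357.9 K: ΣzᵢPᵢˢᵃᵗ = 219.15 kPa
  T = 350.9 K: ΣzᵢPᵢˢᵃᵗ = 172.02 kPa
  T = 347.4 K: ΣzᵢPᵢˢᵃᵗ = 151.85 kPa
  T = 349.1 K: ΣzᵢPᵢˢᵃᵗ = 161.38 kPa
Interpolating between 349.1 K and 350.9 K gives T ≈ 350.5 K.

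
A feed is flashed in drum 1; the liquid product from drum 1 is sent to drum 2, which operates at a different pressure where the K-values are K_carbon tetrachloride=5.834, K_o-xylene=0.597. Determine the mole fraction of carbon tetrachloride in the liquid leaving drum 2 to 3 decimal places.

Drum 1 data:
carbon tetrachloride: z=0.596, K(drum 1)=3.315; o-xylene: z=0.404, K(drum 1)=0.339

x_carbon tetrachloride (drum 2) = 0.077

Drum 1:
Rachford–Rice: g(ψ₁) = Σ zᵢ(Kᵢ−1)/(1+ψ₁(Kᵢ−1)) = 0.
g(0) = ΣzᵢKᵢ − 1 = 1.113 and g(1) = 1 − Σzᵢ/Kᵢ = -0.372, so a root lies in (0, 1).
Binary case is linear: z₁(K₁−1)(1+ψ₁(K₂−1)) + z₂(K₂−1)(1+ψ₁(K₁−1)) = 0
⇒ ψ₁ = [z₁(K₁−1)+z₂(K₂−1)] / [−(K₁−1)(K₂−1)] = 1.1127/1.5302 = 0.727
Drum-1 compositions:
  carbon tetrachloride: x = 0.222, y = 0.736
  o-xylene: x = 0.778, y = 0.264
Drum-2 feed = drum-1 liquid: z₂ = (0.2221, 0.7779).
Drum 2:
Material balance + equilibrium reduce to Σ zᵢ(Kᵢ−1)/(1+ψ₂(Kᵢ−1)) = 0.
g(0) = ΣzᵢKᵢ − 1 = 0.760 and g(1) = 1 − Σzᵢ/Kᵢ = -0.341, so a root lies in (0, 1).
Binary case is linear: z₁(K₁−1)(1+ψ₂(K₂−1)) + z₂(K₂−1)(1+ψ₂(K₁−1)) = 0
⇒ ψ₂ = [z₁(K₁−1)+z₂(K₂−1)] / [−(K₁−1)(K₂−1)] = 0.7602/1.9481 = 0.390
  carbon tetrachloride: x = 0.077, y = 0.449
  o-xylene: x = 0.923, y = 0.551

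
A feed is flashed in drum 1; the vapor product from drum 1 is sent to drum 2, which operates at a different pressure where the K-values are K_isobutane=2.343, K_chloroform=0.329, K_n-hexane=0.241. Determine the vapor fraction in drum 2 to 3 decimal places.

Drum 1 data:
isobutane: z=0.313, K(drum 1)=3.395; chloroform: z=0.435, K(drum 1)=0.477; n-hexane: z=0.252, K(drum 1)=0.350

V/F (drum 2) = 0.675

Drum 1:
Newton iteration, ψ₁⁰ = 0.62:
  ψ₁ = 0.620: g = -0.3094, g' = -0.850 → ψ₁ = 0.256
  ψ₁ = 0.256: g = 0.0055, g' = -1.002 → ψ₁ = 0.262
Converged at ψ₁ = 0.262.
Drum-1 compositions:
  isobutane: x = 0.192, y = 0.653
  chloroform: x = 0.504, y = 0.240
  n-hexane: x = 0.304, y = 0.106
Drum-2 feed = drum-1 vapor: z₂ = (0.6534, 0.2404, 0.1063).
Drum 2:
Material balance + equilibrium reduce to Σ zᵢ(Kᵢ−1)/(1+ψ₂(Kᵢ−1)) = 0.
Feasibility: ΣzᵢKᵢ = 1.636, Σzᵢ/Kᵢ = 1.450 — both > 1, two phases present.
Newton–Raphson from ψ₂ = 0.36:
  ψ₂ = 0.360: g = 0.2678, g' = -0.840 → ψ₂ = 0.679
  ψ₂ = 0.679: g = -0.0038, g' = -0.948 → ψ₂ = 0.675
Converged at ψ₂ = 0.675.
  isobutane: x = 0.343, y = 0.803
  chloroform: x = 0.439, y = 0.145
  n-hexane: x = 0.218, y = 0.053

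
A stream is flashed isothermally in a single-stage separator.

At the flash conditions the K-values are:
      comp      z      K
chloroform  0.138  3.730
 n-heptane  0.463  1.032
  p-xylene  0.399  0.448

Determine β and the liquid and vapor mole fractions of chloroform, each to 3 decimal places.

β = 0.219, x_chloroform = 0.086, y_chloroform = 0.322

Let β = V/F and solve Σ zᵢ(Kᵢ−1)/(1+β(Kᵢ−1)) = 0.
Check two-phase: ΣzᵢKᵢ = 1.171 > 1 and Σzᵢ/Kᵢ = 1.376 > 1, so g(0) = 0.171 > 0 and g(1) = -0.376 < 0.
Newton–Raphson from β = 0.4:
  β = 0.400: g = -0.0879, g' = -0.436 → β = 0.198
  β = 0.198: g = 0.0119, g' = -0.587 → β = 0.218
  β = 0.218: g = 0.0003, g' = -0.561 → β = 0.219
Converged at β = 0.219.
Compositions from xᵢ = zᵢ/(1+β(Kᵢ−1)), yᵢ = Kᵢxᵢ:
  chloroform: x = 0.086, y = 0.322
  n-heptane: x = 0.460, y = 0.474
  p-xylene: x = 0.454, y = 0.203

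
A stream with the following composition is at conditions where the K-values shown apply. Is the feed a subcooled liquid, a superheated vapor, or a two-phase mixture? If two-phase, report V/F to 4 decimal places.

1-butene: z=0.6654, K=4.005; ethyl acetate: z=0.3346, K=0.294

two-phase, V/F = 0.8311

ΣzᵢKᵢ = 2.7633; Σzᵢ/Kᵢ = 1.3042.
Both exceed 1, so a two-phase solution exists.
Binary case is linear: z₁(K₁−1)(1+ψ(K₂−1)) + z₂(K₂−1)(1+ψ(K₁−1)) = 0
⇒ ψ = [z₁(K₁−1)+z₂(K₂−1)] / [−(K₁−1)(K₂−1)] = 1.76330/2.12153 = 0.8311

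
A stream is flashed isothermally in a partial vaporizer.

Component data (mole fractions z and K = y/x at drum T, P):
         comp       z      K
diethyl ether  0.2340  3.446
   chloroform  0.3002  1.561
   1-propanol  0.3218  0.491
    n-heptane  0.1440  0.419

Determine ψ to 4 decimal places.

Let ψ = V/F and solve Σ zᵢ(Kᵢ−1)/(1+ψ(Kᵢ−1)) = 0.
Check two-phase: ΣzᵢKᵢ = 1.4933 > 1 and Σzᵢ/Kᵢ = 1.2593 > 1, so g(0) = 0.4933 > 0 and g(1) = -0.2593 < 0.
Newton iteration, ψ⁰ = 0.49:
  ψ = 0.4900: g = 0.05725, g' = -0.5908 → ψ = 0.5869
  ψ = 0.5869: g = 0.00117, g' = -0.5709 → ψ = 0.5890
Converged at ψ = 0.5890.

ψ = 0.5890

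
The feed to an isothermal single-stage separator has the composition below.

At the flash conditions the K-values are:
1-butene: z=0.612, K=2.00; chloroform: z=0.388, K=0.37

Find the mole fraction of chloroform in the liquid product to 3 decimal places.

x_chloroform = 0.613

Rachford–Rice: g(V/F) = Σ zᵢ(Kᵢ−1)/(1+V/F(Kᵢ−1)) = 0.
Check two-phase: ΣzᵢKᵢ = 1.368 > 1 and Σzᵢ/Kᵢ = 1.355 > 1, so g(0) = 0.368 > 0 and g(1) = -0.355 < 0.
Binary case is linear: z₁(K₁−1)(1+V/F(K₂−1)) + z₂(K₂−1)(1+V/F(K₁−1)) = 0
⇒ V/F = [z₁(K₁−1)+z₂(K₂−1)] / [−(K₁−1)(K₂−1)] = 0.3676/0.6300 = 0.583
Compositions from xᵢ = zᵢ/(1+V/F(Kᵢ−1)), yᵢ = Kᵢxᵢ:
  1-butene: x = 0.387, y = 0.773
  chloroform: x = 0.613, y = 0.227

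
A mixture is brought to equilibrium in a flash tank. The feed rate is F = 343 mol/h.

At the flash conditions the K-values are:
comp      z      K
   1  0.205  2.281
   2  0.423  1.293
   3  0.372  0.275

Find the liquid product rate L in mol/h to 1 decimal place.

L = 267.3 mol/h

Material balance + equilibrium reduce to Σ zᵢ(Kᵢ−1)/(1+V/F(Kᵢ−1)) = 0.
Check two-phase: ΣzᵢKᵢ = 1.117 > 1 and Σzᵢ/Kᵢ = 1.770 > 1, so g(0) = 0.117 > 0 and g(1) = -0.770 < 0.
Iterate (Newton) starting at V/F = 0.61:
  V/F = 0.610: g = -0.2310, g' = -0.761 → V/F = 0.306
  V/F = 0.306: g = -0.0444, g' = -0.527 → V/F = 0.222
  V/F = 0.222: g = -0.0007, g' = -0.514 → V/F = 0.221
Converged at V/F = 0.221.
Then V = V/F·F = 0.2208·343 = 75.7 mol/h and L = F − V = 267.3 mol/h.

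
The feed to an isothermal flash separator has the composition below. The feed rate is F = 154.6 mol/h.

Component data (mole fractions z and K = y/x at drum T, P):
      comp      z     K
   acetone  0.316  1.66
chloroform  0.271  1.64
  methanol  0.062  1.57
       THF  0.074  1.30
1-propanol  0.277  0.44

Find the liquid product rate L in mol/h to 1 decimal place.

L = 26.3 mol/h

Let ψ = V/F and solve Σ zᵢ(Kᵢ−1)/(1+ψ(Kᵢ−1)) = 0.
Check two-phase: ΣzᵢKᵢ = 1.284 > 1 and Σzᵢ/Kᵢ = 1.082 > 1, so g(0) = 0.284 > 0 and g(1) = -0.082 < 0.
Newton iteration, ψ⁰ = 0.61:
  ψ = 0.610: g = 0.0828, g' = -0.344 → ψ = 0.851
  ψ = 0.851: g = -0.0090, g' = -0.433 → ψ = 0.830
Converged at ψ = 0.830.
Then V = ψ·F = 0.8299·154.6 = 128.3 mol/h and L = F − V = 26.3 mol/h.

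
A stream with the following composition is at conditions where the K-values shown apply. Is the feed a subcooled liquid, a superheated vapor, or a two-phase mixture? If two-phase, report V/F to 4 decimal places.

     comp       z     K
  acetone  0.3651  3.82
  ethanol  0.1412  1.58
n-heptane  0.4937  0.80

ΣzᵢKᵢ = 2.0127; Σzᵢ/Kᵢ = 0.8021.
Since Σzᵢ/Kᵢ < 1 the mixture is above its dew point — single vapor phase.

superheated vapor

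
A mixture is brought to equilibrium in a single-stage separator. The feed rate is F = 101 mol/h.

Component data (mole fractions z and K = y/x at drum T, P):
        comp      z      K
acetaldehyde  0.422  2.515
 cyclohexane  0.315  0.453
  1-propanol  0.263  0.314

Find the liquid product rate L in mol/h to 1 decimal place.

L = 69.9 mol/h

Material balance + equilibrium reduce to Σ zᵢ(Kᵢ−1)/(1+ψ(Kᵢ−1)) = 0.
g(0) = ΣzᵢKᵢ − 1 = 0.287 and g(1) = 1 − Σzᵢ/Kᵢ = -0.701, so a root lies in (0, 1).
Newton iteration, ψ⁰ = 0.52:
  ψ = 0.520: g = -0.1637, g' = -0.786 → ψ = 0.312
  ψ = 0.312: g = -0.0031, g' = -0.784 → ψ = 0.308
Converged at ψ = 0.308.
Then V = ψ·F = 0.3079·101 = 31.1 mol/h and L = F − V = 69.9 mol/h.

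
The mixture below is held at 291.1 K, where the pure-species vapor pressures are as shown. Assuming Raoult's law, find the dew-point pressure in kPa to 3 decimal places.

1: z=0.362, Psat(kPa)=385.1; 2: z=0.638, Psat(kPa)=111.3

At the dew point ψ → 1, so Σzᵢ/Kᵢ = 1 with Kᵢ = Pᵢˢᵃᵗ/P ⇒ 1/P = Σzᵢ/Pᵢˢᵃᵗ.
1/P = 0.362/385.1 + 0.638/111.3 = 0.006672 ⇒ P = 149.874 kPa

Pdew = 149.874 kPa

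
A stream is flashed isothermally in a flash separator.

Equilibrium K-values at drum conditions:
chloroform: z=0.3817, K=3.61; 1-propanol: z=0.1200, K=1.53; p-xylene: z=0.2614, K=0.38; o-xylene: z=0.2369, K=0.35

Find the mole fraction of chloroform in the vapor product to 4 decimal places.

y_chloroform = 0.5841

Newton–Raphson from β = 0.5:
  β = 0.5000: g = 0.01948, g' = -0.9412 → β = 0.5207
  β = 0.5207: g = 0.00006, g' = -0.9358 → β = 0.5208
Converged at β = 0.5208.
Compositions from xᵢ = zᵢ/(1+β(Kᵢ−1)), yᵢ = Kᵢxᵢ:
  chloroform: x = 0.1618, y = 0.5841
  1-propanol: x = 0.0940, y = 0.1439
  p-xylene: x = 0.3860, y = 0.1467
  o-xylene: x = 0.3581, y = 0.1253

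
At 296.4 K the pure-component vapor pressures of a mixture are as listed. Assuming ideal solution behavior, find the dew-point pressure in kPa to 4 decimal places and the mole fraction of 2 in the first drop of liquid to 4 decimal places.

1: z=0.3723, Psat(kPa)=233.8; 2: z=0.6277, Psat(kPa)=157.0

At the dew point ψ → 1, so Σzᵢ/Kᵢ = 1 with Kᵢ = Pᵢˢᵃᵗ/P ⇒ 1/P = Σzᵢ/Pᵢˢᵃᵗ.
1/P = 0.3723/233.8 + 0.6277/157.0 = 0.0055905 ⇒ P = 178.8757 kPa
xᵢ = zᵢP/Pᵢˢᵃᵗ ⇒ x_2 = 0.6277·178.8757/157.0 = 0.7152

Pdew = 178.8757 kPa, x_2 = 0.7152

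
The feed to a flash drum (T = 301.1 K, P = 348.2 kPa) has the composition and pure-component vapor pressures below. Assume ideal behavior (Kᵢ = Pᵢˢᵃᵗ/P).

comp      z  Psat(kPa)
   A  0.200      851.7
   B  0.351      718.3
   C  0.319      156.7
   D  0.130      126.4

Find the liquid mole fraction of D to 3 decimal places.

Raoult's law: Kᵢ = Pᵢˢᵃᵗ/P = Pᵢˢᵃᵗ/348.2.
  K_A = 851.7/348.2 = 2.44601, K_B = 718.3/348.2 = 2.06289, K_C = 156.7/348.2 = 0.45003, K_D = 126.4/348.2 = 0.36301
Iterate (Newton) starting at ψ = 0.5:
  ψ = 0.500: g = 0.0480, g' = -0.607 → ψ = 0.579
Converged at ψ = 0.579.
Compositions from xᵢ = zᵢ/(1+ψ(Kᵢ−1)), yᵢ = Kᵢxᵢ:
  A: x = 0.109, y = 0.266
  B: x = 0.217, y = 0.448
  C: x = 0.468, y = 0.211
  D: x = 0.206, y = 0.075

x_D = 0.206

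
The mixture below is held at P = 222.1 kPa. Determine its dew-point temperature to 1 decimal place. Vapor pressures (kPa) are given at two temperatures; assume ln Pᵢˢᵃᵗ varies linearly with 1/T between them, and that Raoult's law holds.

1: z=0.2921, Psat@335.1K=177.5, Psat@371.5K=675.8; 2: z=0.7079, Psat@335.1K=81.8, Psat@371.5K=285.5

T = 358.1 K

Dew-point temperature: Σzᵢ·P/Pᵢˢᵃᵗ(T) = 1. Interpolate ln Pᵢˢᵃᵗ = aᵢ + bᵢ/T.
  T = 335.1 K: ΣzᵢP/Pᵢˢᵃᵗ = 2.2876
  T = 371.5 K: ΣzᵢP/Pᵢˢᵃᵗ = 0.6467
  T = 353.3 K: ΣzᵢP/Pᵢˢᵃᵗ = 1.1772
  T = 362.4 K: ΣzᵢP/Pᵢˢᵃᵗ = 0.8660
  T = 357.9 K: ΣzᵢP/Pᵢˢᵃᵗ = 1.0060
  T = 360.1 K: ΣzᵢP/Pᵢˢᵃᵗ = 0.9345
Interpolating between 357.9 K and 360.1 K gives T ≈ 358.1 K.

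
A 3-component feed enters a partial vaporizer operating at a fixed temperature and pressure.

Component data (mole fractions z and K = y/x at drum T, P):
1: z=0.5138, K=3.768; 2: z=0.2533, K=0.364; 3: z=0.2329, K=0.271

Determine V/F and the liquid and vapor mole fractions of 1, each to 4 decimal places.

V/F = 0.5771, x_1 = 0.1978, y_1 = 0.7454

Newton iteration, V/F⁰ = 0.5:
  V/F = 0.5000: g = 0.09318, g' = -1.2194 → V/F = 0.5764
  V/F = 0.5764: g = 0.00077, g' = -1.2079 → V/F = 0.5771
Converged at V/F = 0.5771.
Compositions from xᵢ = zᵢ/(1+V/F(Kᵢ−1)), yᵢ = Kᵢxᵢ:
  1: x = 0.1978, y = 0.7454
  2: x = 0.4002, y = 0.1457
  3: x = 0.4020, y = 0.1089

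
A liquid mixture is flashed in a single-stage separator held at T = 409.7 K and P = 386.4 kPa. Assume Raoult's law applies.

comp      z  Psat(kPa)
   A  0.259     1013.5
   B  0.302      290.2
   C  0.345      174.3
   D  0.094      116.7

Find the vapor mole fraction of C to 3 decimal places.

y_C = 0.167

Raoult's law: Kᵢ = Pᵢˢᵃᵗ/P = Pᵢˢᵃᵗ/386.4.
  K_A = 1013.5/386.4 = 2.62293, K_B = 290.2/386.4 = 0.75104, K_C = 174.3/386.4 = 0.45109, K_D = 116.7/386.4 = 0.30202
Rachford–Rice: g(β) = Σ zᵢ(Kᵢ−1)/(1+β(Kᵢ−1)) = 0.
Feasibility: ΣzᵢKᵢ = 1.090, Σzᵢ/Kᵢ = 1.577 — both > 1, two phases present.
Newton–Raphson from β = 0.5:
  β = 0.500: g = -0.2156, g' = -0.538 → β = 0.099
  β = 0.099: g = 0.0143, g' = -0.695 → β = 0.120
Converged at β = 0.120.
Compositions from xᵢ = zᵢ/(1+β(Kᵢ−1)), yᵢ = Kᵢxᵢ:
  A: x = 0.217, y = 0.569
  B: x = 0.311, y = 0.234
  C: x = 0.369, y = 0.167
  D: x = 0.103, y = 0.031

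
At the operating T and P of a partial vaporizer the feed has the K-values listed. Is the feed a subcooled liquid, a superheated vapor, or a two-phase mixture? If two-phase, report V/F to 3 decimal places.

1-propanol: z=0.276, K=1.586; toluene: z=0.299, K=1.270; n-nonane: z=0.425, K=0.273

subcooled liquid

ΣzᵢKᵢ = 0.933; Σzᵢ/Kᵢ = 1.966.
Since ΣzᵢKᵢ < 1 the mixture is below its bubble point — single liquid phase.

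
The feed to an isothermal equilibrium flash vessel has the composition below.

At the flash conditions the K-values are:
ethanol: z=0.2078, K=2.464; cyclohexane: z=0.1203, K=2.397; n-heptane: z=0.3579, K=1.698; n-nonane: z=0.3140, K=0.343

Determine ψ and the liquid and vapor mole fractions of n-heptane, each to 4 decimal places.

Rachford–Rice: g(ψ) = Σ zᵢ(Kᵢ−1)/(1+ψ(Kᵢ−1)) = 0.
Feasibility: ΣzᵢKᵢ = 1.5158, Σzᵢ/Kᵢ = 1.2608 — both > 1, two phases present.
Iterate (Newton) starting at ψ = 0.48:
  ψ = 0.4800: g = 0.16506, g' = -0.6247 → ψ = 0.7442
  ψ = 0.7442: g = -0.01128, g' = -0.7529 → ψ = 0.7292
  ψ = 0.7292: g = -0.00011, g' = -0.7379 → ψ = 0.7291
Converged at ψ = 0.7291.
Compositions from xᵢ = zᵢ/(1+ψ(Kᵢ−1)), yᵢ = Kᵢxᵢ:
  ethanol: x = 0.1005, y = 0.2477
  cyclohexane: x = 0.0596, y = 0.1429
  n-heptane: x = 0.2372, y = 0.4028
  n-nonane: x = 0.6027, y = 0.2067

ψ = 0.7291, x_n-heptane = 0.2372, y_n-heptane = 0.4028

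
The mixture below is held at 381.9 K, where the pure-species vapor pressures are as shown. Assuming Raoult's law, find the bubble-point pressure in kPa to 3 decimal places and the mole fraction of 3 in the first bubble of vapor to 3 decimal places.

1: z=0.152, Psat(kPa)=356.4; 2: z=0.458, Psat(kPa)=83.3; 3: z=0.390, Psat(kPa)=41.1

Pbub = 108.353 kPa, y_3 = 0.148

At the bubble point ψ → 0, so ΣzᵢKᵢ = 1 with Kᵢ = Pᵢˢᵃᵗ/P ⇒ P = ΣzᵢPᵢˢᵃᵗ.
P = 0.152·356.4 + 0.458·83.3 + 0.390·41.1 = 108.353 kPa
yᵢ = zᵢPᵢˢᵃᵗ/P ⇒ y_3 = 0.390·41.1/108.353 = 0.148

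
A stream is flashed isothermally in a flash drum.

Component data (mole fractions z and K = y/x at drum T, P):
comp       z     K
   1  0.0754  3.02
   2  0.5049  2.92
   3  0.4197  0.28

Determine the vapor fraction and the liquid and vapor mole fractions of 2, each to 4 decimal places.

Let ψ = V/F and solve Σ zᵢ(Kᵢ−1)/(1+ψ(Kᵢ−1)) = 0.
Feasibility: ΣzᵢKᵢ = 1.8195, Σzᵢ/Kᵢ = 1.6968 — both > 1, two phases present.
Iterate (Newton) starting at ψ = 0.56:
  ψ = 0.5600: g = 0.03226, g' = -1.1108 → ψ = 0.5890
  ψ = 0.5890: g = -0.00026, g' = -1.1301 → ψ = 0.5888
Converged at ψ = 0.5888.
Compositions from xᵢ = zᵢ/(1+ψ(Kᵢ−1)), yᵢ = Kᵢxᵢ:
  1: x = 0.0344, y = 0.1040
  2: x = 0.2370, y = 0.6920
  3: x = 0.7286, y = 0.2040

ψ = 0.5888, x_2 = 0.2370, y_2 = 0.6920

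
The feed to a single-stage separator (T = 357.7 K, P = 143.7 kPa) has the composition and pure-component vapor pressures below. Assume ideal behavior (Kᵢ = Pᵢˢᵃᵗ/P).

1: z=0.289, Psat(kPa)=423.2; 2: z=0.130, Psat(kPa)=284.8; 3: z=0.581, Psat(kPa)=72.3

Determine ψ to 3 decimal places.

Raoult's law: Kᵢ = Pᵢˢᵃᵗ/P = Pᵢˢᵃᵗ/143.7.
  K_1 = 423.2/143.7 = 2.94502, K_2 = 284.8/143.7 = 1.98191, K_3 = 72.3/143.7 = 0.50313
Rachford–Rice: g(ψ) = Σ zᵢ(Kᵢ−1)/(1+ψ(Kᵢ−1)) = 0.
g(0) = ΣzᵢKᵢ − 1 = 0.401 and g(1) = 1 − Σzᵢ/Kᵢ = -0.318, so a root lies in (0, 1).
Newton iteration, ψ⁰ = 0.41:
  ψ = 0.410: g = 0.0412, g' = -0.628 → ψ = 0.476
  ψ = 0.476: g = 0.0010, g' = -0.599 → ψ = 0.477
Converged at ψ = 0.477.

ψ = 0.477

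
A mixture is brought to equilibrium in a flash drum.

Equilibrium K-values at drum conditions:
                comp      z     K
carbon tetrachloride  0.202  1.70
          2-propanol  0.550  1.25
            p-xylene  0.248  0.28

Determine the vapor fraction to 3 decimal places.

ψ = 0.354

Let ψ = V/F and solve Σ zᵢ(Kᵢ−1)/(1+ψ(Kᵢ−1)) = 0.
Feasibility: ΣzᵢKᵢ = 1.100, Σzᵢ/Kᵢ = 1.445 — both > 1, two phases present.
Iterate (Newton) starting at ψ = 0.5:
  ψ = 0.500: g = -0.0520, g' = -0.395 → ψ = 0.368
  ψ = 0.368: g = -0.0047, g' = -0.330 → ψ = 0.354
Converged at ψ = 0.354.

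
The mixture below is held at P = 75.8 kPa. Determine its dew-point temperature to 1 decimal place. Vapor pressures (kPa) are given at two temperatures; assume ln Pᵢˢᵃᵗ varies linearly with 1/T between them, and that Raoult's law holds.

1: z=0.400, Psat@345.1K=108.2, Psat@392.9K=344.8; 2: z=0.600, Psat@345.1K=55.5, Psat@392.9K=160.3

T = 348.8 K

Dew-point temperature: Σzᵢ·P/Pᵢˢᵃᵗ(T) = 1. Interpolate ln Pᵢˢᵃᵗ = aᵢ + bᵢ/T.
  T = 345.1 K: ΣzᵢP/Pᵢˢᵃᵗ = 1.0997
  T = 392.9 K: ΣzᵢP/Pᵢˢᵃᵗ = 0.3717
  T = 369.0 K: ΣzᵢP/Pᵢˢᵃᵗ = 0.6171
  T = 357.1 K: ΣzᵢP/Pᵢˢᵃᵗ = 0.8148
  T = 351.1 K: ΣzᵢP/Pᵢˢᵃᵗ = 0.9442
  T = 348.1 K: ΣzᵢP/Pᵢˢᵃᵗ = 1.0183
  T = 349.6 K: ΣzᵢP/Pᵢˢᵃᵗ = 0.9804
Interpolating between 348.1 K and 349.6 K gives T ≈ 348.8 K.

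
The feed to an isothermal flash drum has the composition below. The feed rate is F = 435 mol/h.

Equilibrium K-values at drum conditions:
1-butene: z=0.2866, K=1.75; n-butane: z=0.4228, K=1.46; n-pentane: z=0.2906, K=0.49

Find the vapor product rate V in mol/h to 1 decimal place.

Rachford–Rice: g(V/F) = Σ zᵢ(Kᵢ−1)/(1+V/F(Kᵢ−1)) = 0.
g(0) = ΣzᵢKᵢ − 1 = 0.2612 and g(1) = 1 − Σzᵢ/Kᵢ = -0.0464, so a root lies in (0, 1).
Newton–Raphson from V/F = 0.5:
  V/F = 0.5000: g = 0.11551, g' = -0.2806 → V/F = 0.9117
  V/F = 0.9117: g = -0.01232, g' = -0.3653 → V/F = 0.8780
  V/F = 0.8780: g = -0.00023, g' = -0.3519 → V/F = 0.8773
Converged at V/F = 0.8773.
Then V = V/F·F = 0.8773·435 = 381.6 mol/h and L = F − V = 53.4 mol/h.

V = 381.6 mol/h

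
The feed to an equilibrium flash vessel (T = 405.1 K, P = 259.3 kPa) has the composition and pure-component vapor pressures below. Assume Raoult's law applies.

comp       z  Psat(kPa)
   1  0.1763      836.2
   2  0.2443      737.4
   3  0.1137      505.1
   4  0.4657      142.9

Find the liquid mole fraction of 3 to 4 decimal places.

Raoult's law: Kᵢ = Pᵢˢᵃᵗ/P = Pᵢˢᵃᵗ/259.3.
  K_1 = 836.2/259.3 = 3.224836, K_2 = 737.4/259.3 = 2.843810, K_3 = 505.1/259.3 = 1.947937, K_4 = 142.9/259.3 = 0.551099
Material balance + equilibrium reduce to Σ zᵢ(Kᵢ−1)/(1+V/F(Kᵢ−1)) = 0.
Feasibility: ΣzᵢKᵢ = 1.7414, Σzᵢ/Kᵢ = 1.0440 — both > 1, two phases present.
Newton–Raphson from V/F = 0.5:
  V/F = 0.5000: g = 0.22362, g' = -0.6235 → V/F = 0.8587
  V/F = 0.8587: g = 0.02838, g' = -0.5070 → V/F = 0.9147
  V/F = 0.9147: g = -0.00004, g' = -0.5093 → V/F = 0.9146
Converged at V/F = 0.9146.
Compositions from xᵢ = zᵢ/(1+V/F(Kᵢ−1)), yᵢ = Kᵢxᵢ:
  1: x = 0.0581, y = 0.1873
  2: x = 0.0909, y = 0.2586
  3: x = 0.0609, y = 0.1186
  4: x = 0.7901, y = 0.4354

x_3 = 0.0609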